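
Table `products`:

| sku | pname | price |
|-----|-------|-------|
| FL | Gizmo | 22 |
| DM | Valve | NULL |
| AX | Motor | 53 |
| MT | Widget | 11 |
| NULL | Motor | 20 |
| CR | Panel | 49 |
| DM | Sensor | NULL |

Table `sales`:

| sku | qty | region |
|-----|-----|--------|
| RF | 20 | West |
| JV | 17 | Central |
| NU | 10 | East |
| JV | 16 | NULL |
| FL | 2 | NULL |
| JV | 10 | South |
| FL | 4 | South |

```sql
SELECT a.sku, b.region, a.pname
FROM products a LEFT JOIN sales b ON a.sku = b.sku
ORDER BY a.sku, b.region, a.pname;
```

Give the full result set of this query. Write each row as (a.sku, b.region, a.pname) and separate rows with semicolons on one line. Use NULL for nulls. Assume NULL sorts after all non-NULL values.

(AX, NULL, Motor); (CR, NULL, Panel); (DM, NULL, Sensor); (DM, NULL, Valve); (FL, South, Gizmo); (FL, NULL, Gizmo); (MT, NULL, Widget); (NULL, NULL, Motor)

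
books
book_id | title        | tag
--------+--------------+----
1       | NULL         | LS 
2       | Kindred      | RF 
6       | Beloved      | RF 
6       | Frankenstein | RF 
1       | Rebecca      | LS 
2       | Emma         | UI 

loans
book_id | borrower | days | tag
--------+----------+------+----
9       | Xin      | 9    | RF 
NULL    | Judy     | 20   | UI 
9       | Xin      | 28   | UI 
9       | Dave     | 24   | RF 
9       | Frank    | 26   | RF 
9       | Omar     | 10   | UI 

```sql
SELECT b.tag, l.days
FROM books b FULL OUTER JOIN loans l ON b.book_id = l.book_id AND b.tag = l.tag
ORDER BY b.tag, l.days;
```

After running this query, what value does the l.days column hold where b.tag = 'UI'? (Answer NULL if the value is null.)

NULL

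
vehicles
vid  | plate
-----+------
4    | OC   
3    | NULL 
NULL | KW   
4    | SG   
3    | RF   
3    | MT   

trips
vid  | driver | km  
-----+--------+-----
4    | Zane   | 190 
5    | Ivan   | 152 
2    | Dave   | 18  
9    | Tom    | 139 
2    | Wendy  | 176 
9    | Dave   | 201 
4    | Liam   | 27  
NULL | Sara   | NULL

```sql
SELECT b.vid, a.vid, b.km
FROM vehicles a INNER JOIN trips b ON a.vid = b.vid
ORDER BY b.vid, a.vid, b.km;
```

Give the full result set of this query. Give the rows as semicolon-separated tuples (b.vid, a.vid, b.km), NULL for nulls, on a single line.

INNER JOIN keeps only pairs where the ON condition holds.
Matching on a.vid = b.vid. A NULL in a compared column never satisfies the condition.
Matched pairs: 4.

(4, 4, 27); (4, 4, 27); (4, 4, 190); (4, 4, 190)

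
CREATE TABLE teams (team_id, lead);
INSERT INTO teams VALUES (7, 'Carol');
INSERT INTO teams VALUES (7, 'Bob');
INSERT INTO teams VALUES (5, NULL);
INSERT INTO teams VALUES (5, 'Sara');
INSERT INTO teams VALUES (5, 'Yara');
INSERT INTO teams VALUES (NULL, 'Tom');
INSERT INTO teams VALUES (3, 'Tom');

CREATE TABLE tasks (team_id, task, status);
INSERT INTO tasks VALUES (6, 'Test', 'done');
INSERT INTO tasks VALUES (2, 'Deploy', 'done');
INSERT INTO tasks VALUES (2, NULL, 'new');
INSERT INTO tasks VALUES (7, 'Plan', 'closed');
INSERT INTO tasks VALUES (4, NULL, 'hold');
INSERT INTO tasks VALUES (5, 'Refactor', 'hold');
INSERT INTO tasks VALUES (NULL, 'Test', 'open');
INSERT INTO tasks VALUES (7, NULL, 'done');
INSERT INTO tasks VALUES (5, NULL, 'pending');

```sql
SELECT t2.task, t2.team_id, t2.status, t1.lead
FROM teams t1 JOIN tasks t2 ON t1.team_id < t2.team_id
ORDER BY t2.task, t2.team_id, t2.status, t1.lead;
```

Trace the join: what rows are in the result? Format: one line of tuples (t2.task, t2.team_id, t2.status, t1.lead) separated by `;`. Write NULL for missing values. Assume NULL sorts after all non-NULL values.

(Plan, 7, closed, Sara); (Plan, 7, closed, Tom); (Plan, 7, closed, Yara); (Plan, 7, closed, NULL); (Refactor, 5, hold, Tom); (Test, 6, done, Sara); (Test, 6, done, Tom); (Test, 6, done, Yara); (Test, 6, done, NULL); (NULL, 4, hold, Tom); (NULL, 5, pending, Tom); (NULL, 7, done, Sara); (NULL, 7, done, Tom); (NULL, 7, done, Yara); (NULL, 7, done, NULL)

INNER JOIN keeps only pairs where the ON condition holds.
Matching on t1.team_id < t2.team_id. A NULL in a compared column never satisfies the condition.
- team_id=7: no matching t2 row, dropped.
- team_id=7: no matching t2 row, dropped.
- team_id=5: 3 matching t2 row(s), so 3 row(s) emitted.
- team_id=5: 3 matching t2 row(s), so 3 row(s) emitted.
- team_id=5: 3 matching t2 row(s), so 3 row(s) emitted.
- team_id=NULL: no matching t2 row, dropped.
- team_id=3: 6 matching t2 row(s), so 6 row(s) emitted.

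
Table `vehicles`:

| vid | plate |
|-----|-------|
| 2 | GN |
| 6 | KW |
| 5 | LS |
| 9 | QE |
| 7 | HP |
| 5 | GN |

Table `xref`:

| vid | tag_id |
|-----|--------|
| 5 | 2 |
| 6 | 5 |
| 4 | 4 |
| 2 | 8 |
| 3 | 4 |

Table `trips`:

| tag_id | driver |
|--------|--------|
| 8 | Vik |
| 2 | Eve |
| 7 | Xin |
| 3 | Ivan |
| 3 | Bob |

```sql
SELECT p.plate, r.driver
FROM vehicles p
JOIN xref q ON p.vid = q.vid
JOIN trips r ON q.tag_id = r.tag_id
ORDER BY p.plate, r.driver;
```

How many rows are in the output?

Step 1 — p INNER JOIN q on vid → 4 row(s).
Then INNER JOIN `trips r` on tag_id: keep only rows whose q.tag_id appears in r.
Result: 3 row(s).

3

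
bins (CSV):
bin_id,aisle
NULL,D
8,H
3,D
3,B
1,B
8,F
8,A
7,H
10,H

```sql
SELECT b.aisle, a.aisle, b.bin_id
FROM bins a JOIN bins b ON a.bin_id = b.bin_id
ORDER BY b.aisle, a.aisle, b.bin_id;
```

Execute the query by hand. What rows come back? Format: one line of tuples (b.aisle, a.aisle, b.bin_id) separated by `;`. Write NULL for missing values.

INNER JOIN keeps only pairs where the ON condition holds.
Matching on a.bin_id = b.bin_id. A NULL in a compared column never satisfies the condition.
Matched pairs: 16.

(A, A, 8); (A, F, 8); (A, H, 8); (B, B, 1); (B, B, 3); (B, D, 3); (D, B, 3); (D, D, 3); (F, A, 8); (F, F, 8); (F, H, 8); (H, A, 8); (H, F, 8); (H, H, 7); (H, H, 8); (H, H, 10)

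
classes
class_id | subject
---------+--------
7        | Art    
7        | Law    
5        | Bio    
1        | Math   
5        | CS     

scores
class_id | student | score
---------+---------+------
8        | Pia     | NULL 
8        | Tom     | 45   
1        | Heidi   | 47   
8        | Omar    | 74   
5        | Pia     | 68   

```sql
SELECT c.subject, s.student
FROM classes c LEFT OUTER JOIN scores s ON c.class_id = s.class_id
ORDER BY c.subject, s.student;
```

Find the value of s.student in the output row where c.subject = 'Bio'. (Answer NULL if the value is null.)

Pia

LEFT JOIN keeps every row from `classes`; unmatched rows get NULL for `scores`'s columns.
Matching on c.class_id = s.class_id.
- c row (class_id=7): no match → kept, s columns NULL.
- c row (class_id=7): no match → kept, s columns NULL.
- c row (class_id=5): matches 1 s row(s) → 1 output row(s).
- c row (class_id=1): matches 1 s row(s) → 1 output row(s).
- c row (class_id=5): matches 1 s row(s) → 1 output row(s).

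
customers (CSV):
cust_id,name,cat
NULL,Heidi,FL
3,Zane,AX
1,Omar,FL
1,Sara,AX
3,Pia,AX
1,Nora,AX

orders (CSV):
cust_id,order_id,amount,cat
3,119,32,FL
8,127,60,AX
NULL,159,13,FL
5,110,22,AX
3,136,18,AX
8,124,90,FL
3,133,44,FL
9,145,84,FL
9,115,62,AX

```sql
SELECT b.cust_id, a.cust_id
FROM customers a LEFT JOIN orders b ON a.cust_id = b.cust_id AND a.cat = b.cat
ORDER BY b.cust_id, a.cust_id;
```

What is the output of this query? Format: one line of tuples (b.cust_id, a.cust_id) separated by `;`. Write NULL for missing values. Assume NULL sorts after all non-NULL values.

LEFT JOIN keeps every row from `customers`; unmatched rows get NULL for `orders`'s columns.
Matching on a.cust_id = b.cust_id AND a.cat = b.cat. A NULL in a compared column never satisfies the condition.
Matched pairs: 2; unmatched a rows kept: 4.

(3, 3); (3, 3); (NULL, 1); (NULL, 1); (NULL, 1); (NULL, NULL)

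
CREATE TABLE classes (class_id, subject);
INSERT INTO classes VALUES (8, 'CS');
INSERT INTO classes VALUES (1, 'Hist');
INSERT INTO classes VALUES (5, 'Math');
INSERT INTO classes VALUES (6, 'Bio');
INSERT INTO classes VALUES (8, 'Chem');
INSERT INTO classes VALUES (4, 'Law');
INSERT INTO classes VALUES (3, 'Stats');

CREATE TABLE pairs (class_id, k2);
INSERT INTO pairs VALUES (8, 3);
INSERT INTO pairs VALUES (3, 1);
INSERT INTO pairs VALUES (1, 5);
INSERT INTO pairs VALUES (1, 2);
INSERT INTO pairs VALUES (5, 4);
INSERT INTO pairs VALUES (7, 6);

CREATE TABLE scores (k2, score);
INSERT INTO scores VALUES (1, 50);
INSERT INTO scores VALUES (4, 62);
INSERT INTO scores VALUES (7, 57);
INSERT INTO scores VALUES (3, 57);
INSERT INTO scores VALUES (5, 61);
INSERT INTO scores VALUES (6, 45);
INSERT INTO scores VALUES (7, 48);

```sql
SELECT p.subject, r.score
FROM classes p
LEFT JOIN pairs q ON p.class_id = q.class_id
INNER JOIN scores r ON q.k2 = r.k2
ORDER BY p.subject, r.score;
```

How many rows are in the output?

5

Step 1 — p LEFT JOIN q on class_id → 8 row(s).
Then INNER JOIN `scores r` on k2: keep only rows whose q.k2 appears in r.
Result: 5 row(s).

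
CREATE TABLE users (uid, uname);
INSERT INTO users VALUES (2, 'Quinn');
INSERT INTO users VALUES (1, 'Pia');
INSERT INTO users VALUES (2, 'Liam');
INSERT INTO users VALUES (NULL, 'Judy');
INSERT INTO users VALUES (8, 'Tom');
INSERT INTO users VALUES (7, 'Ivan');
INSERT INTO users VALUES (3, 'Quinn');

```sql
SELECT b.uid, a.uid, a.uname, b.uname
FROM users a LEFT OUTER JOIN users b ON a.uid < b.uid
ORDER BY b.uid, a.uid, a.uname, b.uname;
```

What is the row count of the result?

16

LEFT JOIN keeps every row from `users a`; unmatched rows get NULL for `users b`'s columns.
Matching on a.uid < b.uid. A NULL in a compared column never satisfies the condition.
- a (uid=2) pairs with 3 row(s) of b.
- a (uid=1) pairs with 5 row(s) of b.
- a (uid=2) pairs with 3 row(s) of b.
- a (uid=NULL) has no partner → padded with NULL.
- a (uid=8) has no partner → padded with NULL.
- a (uid=7) pairs with 1 row(s) of b.
- a (uid=3) pairs with 2 row(s) of b.
Total: 14 matched + 2 padded = 16 rows.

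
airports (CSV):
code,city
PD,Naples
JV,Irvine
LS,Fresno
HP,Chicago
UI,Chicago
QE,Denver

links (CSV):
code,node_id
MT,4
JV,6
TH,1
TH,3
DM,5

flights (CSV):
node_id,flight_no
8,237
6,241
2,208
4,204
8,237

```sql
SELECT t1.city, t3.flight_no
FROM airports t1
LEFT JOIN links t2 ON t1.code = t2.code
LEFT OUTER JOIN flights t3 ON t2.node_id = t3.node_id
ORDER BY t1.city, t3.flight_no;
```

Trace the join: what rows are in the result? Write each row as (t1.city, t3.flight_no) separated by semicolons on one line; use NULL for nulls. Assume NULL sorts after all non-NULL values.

(Chicago, NULL); (Chicago, NULL); (Denver, NULL); (Fresno, NULL); (Irvine, 241); (Naples, NULL)

Step 1 — t1 LEFT JOIN t2 on code → 6 row(s).
Then LEFT JOIN `flights t3` on node_id: each of those 6 rows is kept; rows whose t2.node_id has no match in t3 get NULL for t3's columns.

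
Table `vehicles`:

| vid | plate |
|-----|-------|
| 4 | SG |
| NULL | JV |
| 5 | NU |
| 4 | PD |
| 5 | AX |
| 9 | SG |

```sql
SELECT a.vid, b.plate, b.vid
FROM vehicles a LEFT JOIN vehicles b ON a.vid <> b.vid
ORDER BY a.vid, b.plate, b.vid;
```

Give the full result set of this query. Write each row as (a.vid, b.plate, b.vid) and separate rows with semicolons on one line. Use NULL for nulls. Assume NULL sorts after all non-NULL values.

(4, AX, 5); (4, AX, 5); (4, NU, 5); (4, NU, 5); (4, SG, 9); (4, SG, 9); (5, PD, 4); (5, PD, 4); (5, SG, 4); (5, SG, 4); (5, SG, 9); (5, SG, 9); (9, AX, 5); (9, NU, 5); (9, PD, 4); (9, SG, 4); (NULL, NULL, NULL)

LEFT JOIN keeps every row from `vehicles a`; unmatched rows get NULL for `vehicles b`'s columns.
Matching on a.vid <> b.vid. A NULL in a compared column never satisfies the condition.
- vid=4: 3 matching b row(s), so 3 row(s) emitted.
- vid=NULL: no b row matches, row kept with b columns NULL.
- vid=5: 3 matching b row(s), so 3 row(s) emitted.
- vid=4: 3 matching b row(s), so 3 row(s) emitted.
- vid=5: 3 matching b row(s), so 3 row(s) emitted.
- vid=9: 4 matching b row(s), so 4 row(s) emitted.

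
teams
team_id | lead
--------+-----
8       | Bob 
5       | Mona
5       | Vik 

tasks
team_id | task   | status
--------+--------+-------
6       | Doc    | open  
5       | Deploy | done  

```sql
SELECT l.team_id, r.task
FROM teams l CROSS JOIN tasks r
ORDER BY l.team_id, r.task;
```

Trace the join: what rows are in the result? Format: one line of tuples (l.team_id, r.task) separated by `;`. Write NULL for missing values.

CROSS JOIN pairs every row of `teams` with every row of `tasks`: 3 × 2 = 6 rows.

(5, Deploy); (5, Deploy); (5, Doc); (5, Doc); (8, Deploy); (8, Doc)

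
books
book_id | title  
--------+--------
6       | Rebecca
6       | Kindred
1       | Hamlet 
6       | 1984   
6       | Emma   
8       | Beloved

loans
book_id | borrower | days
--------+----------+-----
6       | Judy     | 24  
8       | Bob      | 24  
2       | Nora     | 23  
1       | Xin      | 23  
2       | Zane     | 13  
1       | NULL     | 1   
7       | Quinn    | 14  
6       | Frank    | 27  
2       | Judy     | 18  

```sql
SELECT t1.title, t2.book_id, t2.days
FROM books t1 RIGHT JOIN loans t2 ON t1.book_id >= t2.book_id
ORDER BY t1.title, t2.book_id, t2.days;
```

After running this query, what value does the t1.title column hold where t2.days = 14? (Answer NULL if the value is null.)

Beloved

RIGHT JOIN keeps every row from `loans`; unmatched rows get NULL for `books`'s columns.
Matching on t1.book_id >= t2.book_id.
- t1 (book_id=6) pairs with 7 row(s) of t2.
- t1 (book_id=6) pairs with 7 row(s) of t2.
- t1 (book_id=1) pairs with 2 row(s) of t2.
- t1 (book_id=6) pairs with 7 row(s) of t2.
- t1 (book_id=6) pairs with 7 row(s) of t2.
- t1 (book_id=8) pairs with 9 row(s) of t2.
- every t2 row matched at least one t1 row.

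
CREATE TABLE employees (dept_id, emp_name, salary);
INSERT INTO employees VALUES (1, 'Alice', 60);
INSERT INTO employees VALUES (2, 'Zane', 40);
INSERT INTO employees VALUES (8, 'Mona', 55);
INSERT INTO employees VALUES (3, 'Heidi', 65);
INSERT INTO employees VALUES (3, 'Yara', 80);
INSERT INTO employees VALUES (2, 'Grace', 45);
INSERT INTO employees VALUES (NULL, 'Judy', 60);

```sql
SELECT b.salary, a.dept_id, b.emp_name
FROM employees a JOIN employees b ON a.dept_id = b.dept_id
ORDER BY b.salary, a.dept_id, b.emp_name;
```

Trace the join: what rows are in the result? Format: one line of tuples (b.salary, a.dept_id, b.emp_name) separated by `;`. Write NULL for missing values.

(40, 2, Zane); (40, 2, Zane); (45, 2, Grace); (45, 2, Grace); (55, 8, Mona); (60, 1, Alice); (65, 3, Heidi); (65, 3, Heidi); (80, 3, Yara); (80, 3, Yara)

INNER JOIN keeps only pairs where the ON condition holds.
Matching on a.dept_id = b.dept_id. A NULL in a compared column never satisfies the condition.
Matched pairs: 10.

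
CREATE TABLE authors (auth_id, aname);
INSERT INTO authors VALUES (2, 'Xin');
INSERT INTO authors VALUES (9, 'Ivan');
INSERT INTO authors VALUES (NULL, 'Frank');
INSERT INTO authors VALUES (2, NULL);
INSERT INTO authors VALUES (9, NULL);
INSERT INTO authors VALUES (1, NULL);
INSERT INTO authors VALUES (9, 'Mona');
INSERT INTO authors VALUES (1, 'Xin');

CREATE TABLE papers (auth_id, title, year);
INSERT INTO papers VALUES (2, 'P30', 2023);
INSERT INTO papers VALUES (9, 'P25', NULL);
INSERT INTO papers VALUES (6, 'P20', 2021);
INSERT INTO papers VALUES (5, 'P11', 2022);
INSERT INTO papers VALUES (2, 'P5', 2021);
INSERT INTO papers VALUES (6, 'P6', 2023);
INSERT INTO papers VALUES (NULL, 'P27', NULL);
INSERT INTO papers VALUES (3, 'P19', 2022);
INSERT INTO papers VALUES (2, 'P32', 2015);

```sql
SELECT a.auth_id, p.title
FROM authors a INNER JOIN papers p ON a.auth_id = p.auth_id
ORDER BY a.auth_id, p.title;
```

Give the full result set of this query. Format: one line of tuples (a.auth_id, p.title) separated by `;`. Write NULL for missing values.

INNER JOIN keeps only pairs where the ON condition holds.
Matching on a.auth_id = p.auth_id. A NULL in a compared column never satisfies the condition.
- auth_id=2: 3 matching p row(s), so 3 row(s) emitted.
- auth_id=9: 1 matching p row(s), so 1 row(s) emitted.
- auth_id=NULL: no matching p row, dropped.
- auth_id=2: 3 matching p row(s), so 3 row(s) emitted.
- auth_id=9: 1 matching p row(s), so 1 row(s) emitted.
- auth_id=1: no matching p row, dropped.
- auth_id=9: 1 matching p row(s), so 1 row(s) emitted.
- auth_id=1: no matching p row, dropped.
After projecting and ordering:
a.auth_id | p.title
2 | P30
2 | P30
2 | P32
2 | P32
2 | P5
2 | P5
9 | P25
9 | P25
9 | P25

(2, P30); (2, P30); (2, P32); (2, P32); (2, P5); (2, P5); (9, P25); (9, P25); (9, P25)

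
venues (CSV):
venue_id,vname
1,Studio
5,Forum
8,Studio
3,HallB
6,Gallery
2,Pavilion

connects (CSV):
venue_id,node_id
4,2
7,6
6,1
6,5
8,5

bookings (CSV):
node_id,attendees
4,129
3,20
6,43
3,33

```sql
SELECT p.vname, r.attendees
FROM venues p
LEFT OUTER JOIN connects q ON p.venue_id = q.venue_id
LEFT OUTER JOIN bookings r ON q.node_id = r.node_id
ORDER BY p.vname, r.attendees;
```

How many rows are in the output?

Step 1 — p LEFT JOIN q on venue_id → 7 row(s).
Then LEFT JOIN `bookings r` on node_id: each of those 7 rows is kept; rows whose q.node_id has no match in r get NULL for r's columns.
Result: 7 row(s).

7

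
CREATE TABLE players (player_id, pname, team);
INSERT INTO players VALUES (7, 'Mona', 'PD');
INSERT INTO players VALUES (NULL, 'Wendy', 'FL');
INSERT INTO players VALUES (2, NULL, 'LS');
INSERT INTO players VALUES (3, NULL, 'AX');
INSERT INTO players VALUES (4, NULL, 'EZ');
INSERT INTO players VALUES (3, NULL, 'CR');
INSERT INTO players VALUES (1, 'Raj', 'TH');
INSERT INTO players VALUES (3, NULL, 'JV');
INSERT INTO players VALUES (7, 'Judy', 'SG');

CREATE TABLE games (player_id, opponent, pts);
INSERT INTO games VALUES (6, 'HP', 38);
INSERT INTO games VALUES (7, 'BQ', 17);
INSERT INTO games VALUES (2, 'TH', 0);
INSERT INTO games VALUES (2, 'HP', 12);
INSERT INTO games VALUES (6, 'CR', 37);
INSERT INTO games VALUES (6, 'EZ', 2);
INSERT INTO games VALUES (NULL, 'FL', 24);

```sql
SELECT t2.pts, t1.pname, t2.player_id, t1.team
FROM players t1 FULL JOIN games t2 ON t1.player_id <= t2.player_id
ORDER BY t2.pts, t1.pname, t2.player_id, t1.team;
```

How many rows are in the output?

32

FULL OUTER JOIN keeps every row from both sides; unmatched rows get NULL for the other side's columns.
Matching on t1.player_id <= t2.player_id. A NULL in a compared column never satisfies the condition.
- t1 row (player_id=7): matches 1 t2 row(s) → 1 output row(s).
- t1 row (player_id=NULL): no match → kept, t2 columns NULL.
- t1 row (player_id=2): matches 6 t2 row(s) → 6 output row(s).
- t1 row (player_id=3): matches 4 t2 row(s) → 4 output row(s).
- t1 row (player_id=4): matches 4 t2 row(s) → 4 output row(s).
- t1 row (player_id=3): matches 4 t2 row(s) → 4 output row(s).
- t1 row (player_id=1): matches 6 t2 row(s) → 6 output row(s).
- t1 row (player_id=3): matches 4 t2 row(s) → 4 output row(s).
- t1 row (player_id=7): matches 1 t2 row(s) → 1 output row(s).
- plus 1 unmatched t2 row(s), each kept with NULL t1 columns.
Total: 30 matched + 2 padded = 32 rows.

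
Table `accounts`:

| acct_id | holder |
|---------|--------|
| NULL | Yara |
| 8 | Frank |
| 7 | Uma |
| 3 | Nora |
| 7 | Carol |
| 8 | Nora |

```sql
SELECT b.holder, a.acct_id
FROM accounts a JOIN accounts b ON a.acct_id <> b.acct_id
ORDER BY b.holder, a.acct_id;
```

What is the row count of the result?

16

INNER JOIN keeps only pairs where the ON condition holds.
Matching on a.acct_id <> b.acct_id. A NULL in a compared column never satisfies the condition.
- a row (acct_id=NULL): no match → dropped.
- a row (acct_id=8): matches 3 b row(s) → 3 output row(s).
- a row (acct_id=7): matches 3 b row(s) → 3 output row(s).
- a row (acct_id=3): matches 4 b row(s) → 4 output row(s).
- a row (acct_id=7): matches 3 b row(s) → 3 output row(s).
- a row (acct_id=8): matches 3 b row(s) → 3 output row(s).
Total: 16 rows.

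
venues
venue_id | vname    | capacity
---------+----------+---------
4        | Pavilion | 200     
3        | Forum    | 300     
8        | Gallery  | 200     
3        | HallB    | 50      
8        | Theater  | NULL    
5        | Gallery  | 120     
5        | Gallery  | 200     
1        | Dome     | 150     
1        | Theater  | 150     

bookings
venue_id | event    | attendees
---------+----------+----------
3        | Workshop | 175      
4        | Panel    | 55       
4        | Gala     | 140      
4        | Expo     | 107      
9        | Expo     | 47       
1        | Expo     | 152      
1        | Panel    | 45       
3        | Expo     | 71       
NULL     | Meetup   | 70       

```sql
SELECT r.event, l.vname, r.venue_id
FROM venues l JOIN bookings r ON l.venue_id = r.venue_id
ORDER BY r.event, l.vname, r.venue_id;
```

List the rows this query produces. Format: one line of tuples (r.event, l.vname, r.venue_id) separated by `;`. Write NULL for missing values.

(Expo, Dome, 1); (Expo, Forum, 3); (Expo, HallB, 3); (Expo, Pavilion, 4); (Expo, Theater, 1); (Gala, Pavilion, 4); (Panel, Dome, 1); (Panel, Pavilion, 4); (Panel, Theater, 1); (Workshop, Forum, 3); (Workshop, HallB, 3)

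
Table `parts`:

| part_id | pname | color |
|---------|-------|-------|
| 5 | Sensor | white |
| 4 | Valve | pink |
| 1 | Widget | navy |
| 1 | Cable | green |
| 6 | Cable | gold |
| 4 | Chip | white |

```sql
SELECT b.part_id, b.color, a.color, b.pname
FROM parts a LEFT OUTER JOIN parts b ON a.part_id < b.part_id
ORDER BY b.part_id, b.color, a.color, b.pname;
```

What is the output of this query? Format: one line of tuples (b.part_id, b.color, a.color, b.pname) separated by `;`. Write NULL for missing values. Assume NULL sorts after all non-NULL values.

LEFT JOIN keeps every row from `parts a`; unmatched rows get NULL for `parts b`'s columns.
Matching on a.part_id < b.part_id.
- a row (part_id=5): matches 1 b row(s) → 1 output row(s).
- a row (part_id=4): matches 2 b row(s) → 2 output row(s).
- a row (part_id=1): matches 4 b row(s) → 4 output row(s).
- a row (part_id=1): matches 4 b row(s) → 4 output row(s).
- a row (part_id=6): no match → kept, b columns NULL.
- a row (part_id=4): matches 2 b row(s) → 2 output row(s).

(4, pink, green, Valve); (4, pink, navy, Valve); (4, white, green, Chip); (4, white, navy, Chip); (5, white, green, Sensor); (5, white, navy, Sensor); (5, white, pink, Sensor); (5, white, white, Sensor); (6, gold, green, Cable); (6, gold, navy, Cable); (6, gold, pink, Cable); (6, gold, white, Cable); (6, gold, white, Cable); (NULL, NULL, gold, NULL)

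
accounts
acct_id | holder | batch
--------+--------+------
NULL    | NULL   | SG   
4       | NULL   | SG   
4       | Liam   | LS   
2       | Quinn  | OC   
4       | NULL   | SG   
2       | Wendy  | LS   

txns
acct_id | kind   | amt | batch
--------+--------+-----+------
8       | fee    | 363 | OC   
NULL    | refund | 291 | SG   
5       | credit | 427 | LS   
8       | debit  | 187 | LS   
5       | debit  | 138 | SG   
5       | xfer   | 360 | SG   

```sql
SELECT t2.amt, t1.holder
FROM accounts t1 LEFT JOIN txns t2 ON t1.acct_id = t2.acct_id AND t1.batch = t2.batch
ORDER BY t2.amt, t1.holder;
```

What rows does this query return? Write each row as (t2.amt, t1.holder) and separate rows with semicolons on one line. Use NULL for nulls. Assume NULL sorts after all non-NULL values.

(NULL, Liam); (NULL, Quinn); (NULL, Wendy); (NULL, NULL); (NULL, NULL); (NULL, NULL)

LEFT JOIN keeps every row from `accounts`; unmatched rows get NULL for `txns`'s columns.
Matching on t1.acct_id = t2.acct_id AND t1.batch = t2.batch. A NULL in a compared column never satisfies the condition.
Matched pairs: 0; unmatched t1 rows kept: 6.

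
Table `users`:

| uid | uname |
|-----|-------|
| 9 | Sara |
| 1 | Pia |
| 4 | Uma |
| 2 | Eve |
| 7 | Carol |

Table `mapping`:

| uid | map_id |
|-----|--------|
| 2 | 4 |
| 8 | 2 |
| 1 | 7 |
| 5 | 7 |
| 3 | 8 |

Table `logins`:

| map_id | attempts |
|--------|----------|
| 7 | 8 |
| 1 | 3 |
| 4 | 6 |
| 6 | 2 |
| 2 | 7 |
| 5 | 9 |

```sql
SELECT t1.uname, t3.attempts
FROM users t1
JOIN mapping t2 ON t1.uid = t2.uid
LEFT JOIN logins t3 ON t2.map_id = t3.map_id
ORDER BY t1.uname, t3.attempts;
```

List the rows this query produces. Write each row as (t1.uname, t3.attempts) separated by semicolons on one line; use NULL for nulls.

Step 1 — t1 INNER JOIN t2 on uid → 2 row(s).
Then LEFT JOIN `logins t3` on map_id: each of those 2 rows is kept; rows whose t2.map_id has no match in t3 get NULL for t3's columns.

(Eve, 6); (Pia, 8)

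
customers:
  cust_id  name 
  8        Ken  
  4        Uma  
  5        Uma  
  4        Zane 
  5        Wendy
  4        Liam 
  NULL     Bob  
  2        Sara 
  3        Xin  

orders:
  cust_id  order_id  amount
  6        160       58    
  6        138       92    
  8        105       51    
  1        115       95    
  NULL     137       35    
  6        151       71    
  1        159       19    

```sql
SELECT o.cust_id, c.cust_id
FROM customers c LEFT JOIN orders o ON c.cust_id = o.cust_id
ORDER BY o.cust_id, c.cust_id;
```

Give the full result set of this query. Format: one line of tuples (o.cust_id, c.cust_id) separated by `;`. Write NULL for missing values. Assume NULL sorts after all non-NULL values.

LEFT JOIN keeps every row from `customers`; unmatched rows get NULL for `orders`'s columns.
Matching on c.cust_id = o.cust_id. A NULL in a compared column never satisfies the condition.
- c (cust_id=8) pairs with 1 row(s) of o.
- c (cust_id=4) has no partner → padded with NULL.
- c (cust_id=5) has no partner → padded with NULL.
- c (cust_id=4) has no partner → padded with NULL.
- c (cust_id=5) has no partner → padded with NULL.
- c (cust_id=4) has no partner → padded with NULL.
- c (cust_id=NULL) has no partner → padded with NULL.
- c (cust_id=2) has no partner → padded with NULL.
- c (cust_id=3) has no partner → padded with NULL.
After projecting and ordering:
o.cust_id | c.cust_id
8 | 8
NULL | 2
NULL | 3
NULL | 4
NULL | 4
NULL | 4
NULL | 5
NULL | 5
NULL | NULL

(8, 8); (NULL, 2); (NULL, 3); (NULL, 4); (NULL, 4); (NULL, 4); (NULL, 5); (NULL, 5); (NULL, NULL)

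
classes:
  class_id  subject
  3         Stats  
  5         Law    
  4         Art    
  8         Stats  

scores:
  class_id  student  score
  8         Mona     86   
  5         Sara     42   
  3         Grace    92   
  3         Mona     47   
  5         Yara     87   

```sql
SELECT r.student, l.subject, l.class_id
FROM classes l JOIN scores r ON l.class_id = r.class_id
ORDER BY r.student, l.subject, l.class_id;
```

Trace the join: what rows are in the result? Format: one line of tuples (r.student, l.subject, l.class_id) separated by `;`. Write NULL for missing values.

INNER JOIN keeps only pairs where the ON condition holds.
Matching on l.class_id = r.class_id.
Matched pairs: 5.

(Grace, Stats, 3); (Mona, Stats, 3); (Mona, Stats, 8); (Sara, Law, 5); (Yara, Law, 5)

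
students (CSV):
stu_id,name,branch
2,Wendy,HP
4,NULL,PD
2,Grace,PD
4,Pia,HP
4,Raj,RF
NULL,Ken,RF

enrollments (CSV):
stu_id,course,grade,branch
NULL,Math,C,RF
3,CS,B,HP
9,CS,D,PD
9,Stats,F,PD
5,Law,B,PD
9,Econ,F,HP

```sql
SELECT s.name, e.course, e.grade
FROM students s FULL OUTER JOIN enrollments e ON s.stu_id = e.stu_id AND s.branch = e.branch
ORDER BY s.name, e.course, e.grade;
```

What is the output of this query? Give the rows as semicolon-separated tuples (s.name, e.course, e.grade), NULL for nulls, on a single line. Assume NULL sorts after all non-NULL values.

(Grace, NULL, NULL); (Ken, NULL, NULL); (Pia, NULL, NULL); (Raj, NULL, NULL); (Wendy, NULL, NULL); (NULL, CS, B); (NULL, CS, D); (NULL, Econ, F); (NULL, Law, B); (NULL, Math, C); (NULL, Stats, F); (NULL, NULL, NULL)

FULL OUTER JOIN keeps every row from both sides; unmatched rows get NULL for the other side's columns.
Matching on s.stu_id = e.stu_id AND s.branch = e.branch. A NULL in a compared column never satisfies the condition.
Matched pairs: 0; unmatched s rows kept: 6; unmatched e rows kept: 6.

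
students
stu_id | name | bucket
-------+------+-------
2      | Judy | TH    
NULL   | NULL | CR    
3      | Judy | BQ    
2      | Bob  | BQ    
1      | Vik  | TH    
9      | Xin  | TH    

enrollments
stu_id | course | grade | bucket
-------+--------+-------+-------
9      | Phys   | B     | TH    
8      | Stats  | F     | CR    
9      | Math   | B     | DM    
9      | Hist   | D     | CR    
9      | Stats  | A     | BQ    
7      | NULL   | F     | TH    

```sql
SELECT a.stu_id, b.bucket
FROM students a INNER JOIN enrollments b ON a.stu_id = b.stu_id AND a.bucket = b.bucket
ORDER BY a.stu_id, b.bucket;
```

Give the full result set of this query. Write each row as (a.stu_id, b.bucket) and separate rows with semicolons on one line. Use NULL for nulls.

INNER JOIN keeps only pairs where the ON condition holds.
Matching on a.stu_id = b.stu_id AND a.bucket = b.bucket. A NULL in a compared column never satisfies the condition.
Matched pairs: 1.

(9, TH)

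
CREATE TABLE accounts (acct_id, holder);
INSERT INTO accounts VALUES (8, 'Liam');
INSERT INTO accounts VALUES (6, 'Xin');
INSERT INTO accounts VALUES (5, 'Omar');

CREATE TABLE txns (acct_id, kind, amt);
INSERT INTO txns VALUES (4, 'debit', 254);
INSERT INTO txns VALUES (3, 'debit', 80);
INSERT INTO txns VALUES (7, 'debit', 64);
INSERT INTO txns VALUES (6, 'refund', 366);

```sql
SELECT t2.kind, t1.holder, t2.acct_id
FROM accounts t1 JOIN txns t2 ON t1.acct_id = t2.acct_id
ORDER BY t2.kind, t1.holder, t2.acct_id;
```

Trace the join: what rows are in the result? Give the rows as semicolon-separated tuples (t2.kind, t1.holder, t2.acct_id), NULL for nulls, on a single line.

INNER JOIN keeps only pairs where the ON condition holds.
Matching on t1.acct_id = t2.acct_id.
Matched pairs: 1.

(refund, Xin, 6)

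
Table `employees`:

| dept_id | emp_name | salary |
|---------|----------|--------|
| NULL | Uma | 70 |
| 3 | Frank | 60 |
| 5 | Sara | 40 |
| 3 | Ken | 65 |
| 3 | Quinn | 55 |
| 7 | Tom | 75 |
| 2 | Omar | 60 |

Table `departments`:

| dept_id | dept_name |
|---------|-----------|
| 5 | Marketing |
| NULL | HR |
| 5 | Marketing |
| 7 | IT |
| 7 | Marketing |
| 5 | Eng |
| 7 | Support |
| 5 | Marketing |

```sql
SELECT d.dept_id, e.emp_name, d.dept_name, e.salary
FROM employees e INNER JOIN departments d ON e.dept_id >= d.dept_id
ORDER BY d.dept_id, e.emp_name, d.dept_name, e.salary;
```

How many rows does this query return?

INNER JOIN keeps only pairs where the ON condition holds.
Matching on e.dept_id >= d.dept_id. A NULL in a compared column never satisfies the condition.
- dept_id=NULL: no matching d row, dropped.
- dept_id=3: no matching d row, dropped.
- dept_id=5: 4 matching d row(s), so 4 row(s) emitted.
- dept_id=3: no matching d row, dropped.
- dept_id=3: no matching d row, dropped.
- dept_id=7: 7 matching d row(s), so 7 row(s) emitted.
- dept_id=2: no matching d row, dropped.
Total: 11 rows.

11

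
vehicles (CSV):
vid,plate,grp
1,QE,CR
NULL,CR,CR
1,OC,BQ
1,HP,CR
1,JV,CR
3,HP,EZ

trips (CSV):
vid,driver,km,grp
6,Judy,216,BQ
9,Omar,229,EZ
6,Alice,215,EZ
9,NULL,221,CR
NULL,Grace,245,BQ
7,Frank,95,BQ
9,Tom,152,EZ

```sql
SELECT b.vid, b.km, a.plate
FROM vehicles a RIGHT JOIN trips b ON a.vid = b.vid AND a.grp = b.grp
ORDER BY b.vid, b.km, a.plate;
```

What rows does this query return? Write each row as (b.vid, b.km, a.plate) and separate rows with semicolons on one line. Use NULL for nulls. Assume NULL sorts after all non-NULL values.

RIGHT JOIN keeps every row from `trips`; unmatched rows get NULL for `vehicles`'s columns.
Matching on a.vid = b.vid AND a.grp = b.grp. A NULL in a compared column never satisfies the condition.
- a[0] vid=1, grp=CR → no match.
- a[1] vid=NULL, grp=CR → no match.
- a[2] vid=1, grp=BQ → no match.
- a[3] vid=1, grp=CR → no match.
- a[4] vid=1, grp=CR → no match.
- a[5] vid=3, grp=EZ → no match.
- plus 7 unmatched b row(s), each kept with NULL a columns.
After projecting and ordering:
b.vid | b.km | a.plate
6 | 215 | NULL
6 | 216 | NULL
7 | 95 | NULL
9 | 152 | NULL
9 | 221 | NULL
9 | 229 | NULL
NULL | 245 | NULL

(6, 215, NULL); (6, 216, NULL); (7, 95, NULL); (9, 152, NULL); (9, 221, NULL); (9, 229, NULL); (NULL, 245, NULL)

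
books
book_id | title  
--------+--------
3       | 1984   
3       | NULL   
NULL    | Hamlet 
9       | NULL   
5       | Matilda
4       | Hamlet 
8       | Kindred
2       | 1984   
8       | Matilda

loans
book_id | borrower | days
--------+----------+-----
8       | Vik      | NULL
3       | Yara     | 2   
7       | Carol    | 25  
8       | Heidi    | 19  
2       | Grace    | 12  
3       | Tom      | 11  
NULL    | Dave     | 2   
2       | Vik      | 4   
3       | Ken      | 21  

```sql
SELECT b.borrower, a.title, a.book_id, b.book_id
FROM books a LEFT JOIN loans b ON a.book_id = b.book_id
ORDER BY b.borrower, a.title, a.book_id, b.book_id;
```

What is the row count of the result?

LEFT JOIN keeps every row from `books`; unmatched rows get NULL for `loans`'s columns.
Matching on a.book_id = b.book_id. A NULL in a compared column never satisfies the condition.
- a[0] book_id=3 → 3 match(es) in b → 3 row(s).
- a[1] book_id=3 → 3 match(es) in b → 3 row(s).
- a[2] book_id=NULL → no match; kept with NULLs on the b side.
- a[3] book_id=9 → no match; kept with NULLs on the b side.
- a[4] book_id=5 → no match; kept with NULLs on the b side.
- a[5] book_id=4 → no match; kept with NULLs on the b side.
- a[6] book_id=8 → 2 match(es) in b → 2 row(s).
- a[7] book_id=2 → 2 match(es) in b → 2 row(s).
- a[8] book_id=8 → 2 match(es) in b → 2 row(s).
Total: 12 matched + 4 padded = 16 rows.

16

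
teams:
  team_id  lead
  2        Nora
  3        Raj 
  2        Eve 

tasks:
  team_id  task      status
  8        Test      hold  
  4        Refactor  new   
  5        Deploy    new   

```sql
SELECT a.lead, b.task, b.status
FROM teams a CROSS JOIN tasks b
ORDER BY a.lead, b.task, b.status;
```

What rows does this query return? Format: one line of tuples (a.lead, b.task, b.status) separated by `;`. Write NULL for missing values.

CROSS JOIN pairs every row of `teams` with every row of `tasks`: 3 × 3 = 9 rows.
After projecting and ordering:
a.lead | b.task | b.status
Eve | Deploy | new
Eve | Refactor | new
Eve | Test | hold
Nora | Deploy | new
Nora | Refactor | new
Nora | Test | hold
Raj | Deploy | new
Raj | Refactor | new
Raj | Test | hold

(Eve, Deploy, new); (Eve, Refactor, new); (Eve, Test, hold); (Nora, Deploy, new); (Nora, Refactor, new); (Nora, Test, hold); (Raj, Deploy, new); (Raj, Refactor, new); (Raj, Test, hold)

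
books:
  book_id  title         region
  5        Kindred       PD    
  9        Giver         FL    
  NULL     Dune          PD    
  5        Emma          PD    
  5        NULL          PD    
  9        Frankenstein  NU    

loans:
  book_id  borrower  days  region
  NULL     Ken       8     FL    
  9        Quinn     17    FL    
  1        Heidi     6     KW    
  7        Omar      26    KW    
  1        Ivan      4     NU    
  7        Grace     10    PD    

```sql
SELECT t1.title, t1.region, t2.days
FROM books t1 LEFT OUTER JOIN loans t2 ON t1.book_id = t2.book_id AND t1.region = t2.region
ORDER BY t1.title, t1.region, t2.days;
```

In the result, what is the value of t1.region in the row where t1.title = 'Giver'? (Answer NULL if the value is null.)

LEFT JOIN keeps every row from `books`; unmatched rows get NULL for `loans`'s columns.
Matching on t1.book_id = t2.book_id AND t1.region = t2.region. A NULL in a compared column never satisfies the condition.
- book_id=5, region=PD: no t2 row matches, row kept with t2 columns NULL.
- book_id=9, region=FL: 1 matching t2 row(s), so 1 row(s) emitted.
- book_id=NULL, region=PD: no t2 row matches, row kept with t2 columns NULL.
- book_id=5, region=PD: no t2 row matches, row kept with t2 columns NULL.
- book_id=5, region=PD: no t2 row matches, row kept with t2 columns NULL.
- book_id=9, region=NU: no t2 row matches, row kept with t2 columns NULL.

FL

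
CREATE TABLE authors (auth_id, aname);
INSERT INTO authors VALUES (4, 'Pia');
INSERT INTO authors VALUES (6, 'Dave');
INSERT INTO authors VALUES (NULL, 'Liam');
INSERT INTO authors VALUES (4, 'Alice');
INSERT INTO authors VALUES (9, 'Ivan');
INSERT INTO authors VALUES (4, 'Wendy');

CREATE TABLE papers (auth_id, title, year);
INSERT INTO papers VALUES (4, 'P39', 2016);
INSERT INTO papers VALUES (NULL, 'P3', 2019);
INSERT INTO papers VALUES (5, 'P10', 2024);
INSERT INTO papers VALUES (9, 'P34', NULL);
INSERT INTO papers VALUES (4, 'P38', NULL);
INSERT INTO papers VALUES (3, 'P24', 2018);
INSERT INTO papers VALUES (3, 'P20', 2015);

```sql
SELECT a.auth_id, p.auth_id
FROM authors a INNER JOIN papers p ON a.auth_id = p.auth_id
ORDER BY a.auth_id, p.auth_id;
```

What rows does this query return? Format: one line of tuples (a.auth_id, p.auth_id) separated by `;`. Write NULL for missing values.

(4, 4); (4, 4); (4, 4); (4, 4); (4, 4); (4, 4); (9, 9)

INNER JOIN keeps only pairs where the ON condition holds.
Matching on a.auth_id = p.auth_id. A NULL in a compared column never satisfies the condition.
Matched pairs: 7.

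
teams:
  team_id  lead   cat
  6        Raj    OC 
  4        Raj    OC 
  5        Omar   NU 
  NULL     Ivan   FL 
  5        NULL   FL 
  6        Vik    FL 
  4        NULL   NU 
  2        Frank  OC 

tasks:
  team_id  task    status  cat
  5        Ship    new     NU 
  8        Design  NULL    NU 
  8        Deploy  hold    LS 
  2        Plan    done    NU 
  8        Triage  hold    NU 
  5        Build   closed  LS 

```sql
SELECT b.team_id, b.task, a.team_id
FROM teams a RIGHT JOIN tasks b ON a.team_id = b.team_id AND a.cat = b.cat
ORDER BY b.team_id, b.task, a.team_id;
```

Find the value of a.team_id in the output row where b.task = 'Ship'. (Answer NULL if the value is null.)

RIGHT JOIN keeps every row from `tasks`; unmatched rows get NULL for `teams`'s columns.
Matching on a.team_id = b.team_id AND a.cat = b.cat. A NULL in a compared column never satisfies the condition.
- a (team_id=6, cat=OC) has no partner in b.
- a (team_id=4, cat=OC) has no partner in b.
- a (team_id=5, cat=NU) pairs with 1 row(s) of b.
- a (team_id=NULL, cat=FL) has no partner in b.
- a (team_id=5, cat=FL) has no partner in b.
- a (team_id=6, cat=FL) has no partner in b.
- a (team_id=4, cat=NU) has no partner in b.
- a (team_id=2, cat=OC) has no partner in b.
- 5 b row(s) had no a match → kept, a columns NULL.

5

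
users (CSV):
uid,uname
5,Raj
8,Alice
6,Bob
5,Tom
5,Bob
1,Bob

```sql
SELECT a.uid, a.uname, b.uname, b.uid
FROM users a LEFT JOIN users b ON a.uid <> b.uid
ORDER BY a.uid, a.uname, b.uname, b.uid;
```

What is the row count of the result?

24

LEFT JOIN keeps every row from `users a`; unmatched rows get NULL for `users b`'s columns.
Matching on a.uid <> b.uid.
Matched pairs: 24; unmatched a rows kept: 0.
Total: 24 rows.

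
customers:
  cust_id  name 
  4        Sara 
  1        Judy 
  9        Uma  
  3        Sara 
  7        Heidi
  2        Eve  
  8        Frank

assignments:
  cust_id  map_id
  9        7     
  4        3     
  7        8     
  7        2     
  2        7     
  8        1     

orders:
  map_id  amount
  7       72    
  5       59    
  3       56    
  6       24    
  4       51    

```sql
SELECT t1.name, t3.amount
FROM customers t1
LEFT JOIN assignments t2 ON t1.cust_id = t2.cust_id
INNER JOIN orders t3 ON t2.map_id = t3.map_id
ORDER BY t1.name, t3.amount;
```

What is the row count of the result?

Joins associate left-to-right: customers LEFT JOIN assignments on cust_id gives 8 intermediate row(s).
Then INNER JOIN `orders t3` on map_id: keep only rows whose t2.map_id appears in t3.
Result: 3 row(s).

3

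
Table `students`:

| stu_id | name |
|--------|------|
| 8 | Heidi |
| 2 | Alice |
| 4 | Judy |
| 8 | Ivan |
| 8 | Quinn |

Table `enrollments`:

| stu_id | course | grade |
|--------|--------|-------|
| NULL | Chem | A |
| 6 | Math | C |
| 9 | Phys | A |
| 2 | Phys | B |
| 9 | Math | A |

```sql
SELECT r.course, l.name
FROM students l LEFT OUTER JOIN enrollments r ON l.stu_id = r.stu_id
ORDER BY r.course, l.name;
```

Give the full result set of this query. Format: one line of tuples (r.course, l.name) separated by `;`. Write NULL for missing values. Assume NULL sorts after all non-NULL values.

LEFT JOIN keeps every row from `students`; unmatched rows get NULL for `enrollments`'s columns.
Matching on l.stu_id = r.stu_id. A NULL in a compared column never satisfies the condition.
Matched pairs: 1; unmatched l rows kept: 4.

(Phys, Alice); (NULL, Heidi); (NULL, Ivan); (NULL, Judy); (NULL, Quinn)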